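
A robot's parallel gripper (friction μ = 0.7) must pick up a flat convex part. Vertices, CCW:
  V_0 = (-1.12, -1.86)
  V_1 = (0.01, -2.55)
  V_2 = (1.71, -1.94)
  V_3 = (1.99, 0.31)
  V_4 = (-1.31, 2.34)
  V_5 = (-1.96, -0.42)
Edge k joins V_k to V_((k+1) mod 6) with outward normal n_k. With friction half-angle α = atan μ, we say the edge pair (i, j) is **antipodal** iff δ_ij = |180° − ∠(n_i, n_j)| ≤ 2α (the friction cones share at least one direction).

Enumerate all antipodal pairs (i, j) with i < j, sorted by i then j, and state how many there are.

count = 7; pairs: (0,2), (0,3), (1,3), (1,4), (2,4), (2,5), (3,5)

α = atan 0.7 = 34.99°;  2α = 69.98°
n_0 = (-0.5211, -0.8535)
n_1 = (+0.3377, -0.9412)
n_2 = (+0.9923, -0.1235)
n_3 = (+0.5240, +0.8517)
n_4 = (-0.9734, +0.2292)
n_5 = (-0.8638, -0.5039)
  (0,1): δ = 128.85°  ·
  (0,2): δ = 65.68°  ✓
  (0,3): δ = 0.19°  ✓
  (0,4): δ = 108.16°  ·
  (0,5): δ = 151.67°  ·
  (1,2): δ = 116.83°  ·
  (1,3): δ = 51.34°  ✓
  (1,4): δ = 57.01°  ✓
  (1,5): δ = 100.52°  ·
  (2,3): δ = 114.50°  ·
  (2,4): δ = 6.16°  ✓
  (2,5): δ = 37.35°  ✓
  (3,4): δ = 71.65°  ·
  (3,5): δ = 28.15°  ✓
  (4,5): δ = 136.49°  ·
antipodal pairs: 7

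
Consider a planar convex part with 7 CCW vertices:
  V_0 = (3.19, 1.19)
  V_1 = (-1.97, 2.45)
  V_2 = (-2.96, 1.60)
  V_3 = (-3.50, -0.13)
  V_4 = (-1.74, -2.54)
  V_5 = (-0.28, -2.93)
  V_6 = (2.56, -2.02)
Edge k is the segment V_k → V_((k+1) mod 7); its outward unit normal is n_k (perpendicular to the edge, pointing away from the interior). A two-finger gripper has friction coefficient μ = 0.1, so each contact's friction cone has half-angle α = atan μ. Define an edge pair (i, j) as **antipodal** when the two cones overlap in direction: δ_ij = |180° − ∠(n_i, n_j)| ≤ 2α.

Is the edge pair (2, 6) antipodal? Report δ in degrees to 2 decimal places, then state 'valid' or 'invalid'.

α = atan 0.1 = 5.71°;  2α = 11.42°
edge 2: e_2 = (-0.54, -1.73);  n_2 = (-0.9546, +0.2980)
edge 6: e_6 = (+0.63, +3.21);  n_6 = (+0.9813, -0.1926)
∠(n_2, n_6) = 173.77°
δ = |180° − 173.77°| = 6.23°
6.23° ≤ 2α = 11.42°  →  valid

δ = 6.23°, valid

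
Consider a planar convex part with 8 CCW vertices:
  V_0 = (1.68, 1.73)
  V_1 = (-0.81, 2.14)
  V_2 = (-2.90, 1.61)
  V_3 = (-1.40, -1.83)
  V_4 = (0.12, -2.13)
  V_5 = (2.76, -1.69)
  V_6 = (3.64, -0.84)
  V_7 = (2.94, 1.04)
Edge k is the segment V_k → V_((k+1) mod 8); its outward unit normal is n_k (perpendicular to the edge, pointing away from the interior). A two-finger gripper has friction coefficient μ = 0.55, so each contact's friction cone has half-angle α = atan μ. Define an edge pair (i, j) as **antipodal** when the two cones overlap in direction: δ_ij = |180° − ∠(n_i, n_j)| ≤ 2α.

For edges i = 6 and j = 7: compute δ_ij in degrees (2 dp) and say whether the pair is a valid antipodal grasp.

δ = 139.13°, invalid

α = atan 0.55 = 28.81°;  2α = 57.62°
edge 6: e_6 = (-0.70, +1.88);  n_6 = (+0.9371, +0.3489)
edge 7: e_7 = (-1.26, +0.69);  n_7 = (+0.4803, +0.8771)
∠(n_6, n_7) = 40.87°
δ = |180° − 40.87°| = 139.13°
139.13° > 2α = 57.62°  →  invalid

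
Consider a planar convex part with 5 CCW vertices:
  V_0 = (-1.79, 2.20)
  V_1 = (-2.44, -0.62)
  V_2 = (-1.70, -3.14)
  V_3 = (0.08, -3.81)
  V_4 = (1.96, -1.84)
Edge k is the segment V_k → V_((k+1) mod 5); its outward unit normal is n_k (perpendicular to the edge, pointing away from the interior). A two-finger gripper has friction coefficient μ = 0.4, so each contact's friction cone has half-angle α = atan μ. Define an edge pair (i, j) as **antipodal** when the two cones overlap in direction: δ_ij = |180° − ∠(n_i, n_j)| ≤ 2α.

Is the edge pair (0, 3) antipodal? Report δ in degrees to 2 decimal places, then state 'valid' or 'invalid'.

δ = 30.68°, valid

α = atan 0.4 = 21.80°;  2α = 43.60°
edge 0: e_0 = (-0.65, -2.82);  n_0 = (-0.9744, +0.2246)
edge 3: e_3 = (+1.88, +1.97);  n_3 = (+0.7234, -0.6904)
∠(n_0, n_3) = 149.32°
δ = |180° − 149.32°| = 30.68°
30.68° ≤ 2α = 43.60°  →  valid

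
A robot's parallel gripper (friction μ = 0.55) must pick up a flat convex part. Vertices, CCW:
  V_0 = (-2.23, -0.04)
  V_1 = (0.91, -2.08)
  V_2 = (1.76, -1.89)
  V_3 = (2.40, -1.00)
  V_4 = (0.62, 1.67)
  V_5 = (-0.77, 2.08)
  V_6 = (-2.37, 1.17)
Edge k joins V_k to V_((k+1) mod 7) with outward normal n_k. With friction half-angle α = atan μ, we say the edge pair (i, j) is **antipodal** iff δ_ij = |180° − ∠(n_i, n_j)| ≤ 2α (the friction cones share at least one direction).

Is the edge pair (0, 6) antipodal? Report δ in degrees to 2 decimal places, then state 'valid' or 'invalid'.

δ = 129.61°, invalid

α = atan 0.55 = 28.81°;  2α = 57.62°
edge 0: e_0 = (+3.14, -2.04);  n_0 = (-0.5448, -0.8386)
edge 6: e_6 = (+0.14, -1.21);  n_6 = (-0.9934, -0.1149)
∠(n_0, n_6) = 50.39°
δ = |180° − 50.39°| = 129.61°
129.61° > 2α = 57.62°  →  invalid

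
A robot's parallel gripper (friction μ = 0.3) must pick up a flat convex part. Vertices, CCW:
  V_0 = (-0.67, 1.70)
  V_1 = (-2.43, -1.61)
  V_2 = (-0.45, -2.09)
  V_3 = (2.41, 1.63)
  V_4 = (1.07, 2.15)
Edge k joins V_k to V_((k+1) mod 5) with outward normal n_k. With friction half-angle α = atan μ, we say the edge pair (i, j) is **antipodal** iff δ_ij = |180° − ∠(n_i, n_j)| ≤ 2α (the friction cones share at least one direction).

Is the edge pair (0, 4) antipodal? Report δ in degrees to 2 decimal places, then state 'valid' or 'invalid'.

α = atan 0.3 = 16.70°;  2α = 33.40°
edge 0: e_0 = (-1.76, -3.31);  n_0 = (-0.8829, +0.4695)
edge 4: e_4 = (-1.74, -0.45);  n_4 = (-0.2504, +0.9681)
∠(n_0, n_4) = 47.50°
δ = |180° − 47.50°| = 132.50°
132.50° > 2α = 33.40°  →  invalid

δ = 132.50°, invalid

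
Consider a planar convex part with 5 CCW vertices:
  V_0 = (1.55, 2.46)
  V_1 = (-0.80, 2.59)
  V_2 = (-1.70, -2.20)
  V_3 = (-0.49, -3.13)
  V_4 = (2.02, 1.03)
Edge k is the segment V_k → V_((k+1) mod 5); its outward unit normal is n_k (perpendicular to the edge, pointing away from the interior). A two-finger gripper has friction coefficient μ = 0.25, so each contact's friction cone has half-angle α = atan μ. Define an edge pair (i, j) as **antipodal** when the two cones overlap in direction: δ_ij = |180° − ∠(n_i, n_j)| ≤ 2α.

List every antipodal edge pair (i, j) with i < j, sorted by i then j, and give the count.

count = 1; pairs: (1,3)

α = atan 0.25 = 14.04°;  2α = 28.07°
n_0 = (+0.0552, +0.9985)
n_1 = (-0.9828, +0.1847)
n_2 = (-0.6094, -0.7929)
n_3 = (+0.8562, -0.5166)
n_4 = (+0.9500, +0.3122)
  (0,1): δ = 97.47°  ·
  (0,2): δ = 34.38°  ·
  (0,3): δ = 62.06°  ·
  (0,4): δ = 111.36°  ·
  (1,2): δ = 116.90°  ·
  (1,3): δ = 20.46°  ✓
  (1,4): δ = 28.84°  ·
  (2,3): δ = 83.56°  ·
  (2,4): δ = 34.26°  ·
  (3,4): δ = 130.70°  ·
antipodal pairs: 1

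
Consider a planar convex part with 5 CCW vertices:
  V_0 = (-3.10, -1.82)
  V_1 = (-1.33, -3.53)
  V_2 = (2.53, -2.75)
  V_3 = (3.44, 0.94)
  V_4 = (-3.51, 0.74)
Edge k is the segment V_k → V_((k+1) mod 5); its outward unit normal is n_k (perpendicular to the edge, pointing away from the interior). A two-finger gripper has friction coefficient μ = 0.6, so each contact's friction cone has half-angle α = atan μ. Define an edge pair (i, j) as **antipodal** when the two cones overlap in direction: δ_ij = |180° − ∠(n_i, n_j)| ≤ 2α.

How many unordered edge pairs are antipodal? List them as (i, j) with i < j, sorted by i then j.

count = 4; pairs: (0,2), (0,3), (1,3), (2,4)

α = atan 0.6 = 30.96°;  2α = 61.93°
n_0 = (-0.6948, -0.7192)
n_1 = (+0.1981, -0.9802)
n_2 = (+0.9709, -0.2394)
n_3 = (-0.0288, +0.9996)
n_4 = (-0.9874, -0.1581)
  (0,1): δ = 124.56°  ·
  (0,2): δ = 59.84°  ✓
  (0,3): δ = 45.66°  ✓
  (0,4): δ = 143.11°  ·
  (1,2): δ = 115.28°  ·
  (1,3): δ = 9.78°  ✓
  (1,4): δ = 87.67°  ·
  (2,3): δ = 74.50°  ·
  (2,4): δ = 22.95°  ✓
  (3,4): δ = 82.55°  ·
antipodal pairs: 4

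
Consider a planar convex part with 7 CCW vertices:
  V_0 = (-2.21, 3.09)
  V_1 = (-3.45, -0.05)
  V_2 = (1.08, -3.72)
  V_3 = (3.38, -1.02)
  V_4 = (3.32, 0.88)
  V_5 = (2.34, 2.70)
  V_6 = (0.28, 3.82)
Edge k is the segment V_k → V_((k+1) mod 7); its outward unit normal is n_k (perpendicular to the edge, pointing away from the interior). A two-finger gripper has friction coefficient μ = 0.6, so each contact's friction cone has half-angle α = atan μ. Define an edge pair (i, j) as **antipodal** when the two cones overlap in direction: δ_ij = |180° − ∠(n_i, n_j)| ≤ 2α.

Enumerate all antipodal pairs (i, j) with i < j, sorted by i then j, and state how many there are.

count = 8; pairs: (0,2), (0,3), (0,4), (1,3), (1,4), (1,5), (1,6), (2,6)

α = atan 0.6 = 30.96°;  2α = 61.93°
n_0 = (-0.9301, +0.3673)
n_1 = (-0.6295, -0.7770)
n_2 = (+0.7612, -0.6485)
n_3 = (+0.9995, +0.0316)
n_4 = (+0.8805, +0.4741)
n_5 = (+0.4777, +0.8785)
n_6 = (-0.2813, +0.9596)
  (0,1): δ = 107.46°  ·
  (0,2): δ = 18.88°  ✓
  (0,3): δ = 23.36°  ✓
  (0,4): δ = 49.85°  ✓
  (0,5): δ = 83.02°  ·
  (0,6): δ = 127.89°  ·
  (1,2): δ = 91.41°  ·
  (1,3): δ = 49.18°  ✓
  (1,4): δ = 22.69°  ✓
  (1,5): δ = 10.48°  ✓
  (1,6): δ = 55.35°  ✓
  (2,3): δ = 137.77°  ·
  (2,4): δ = 111.27°  ·
  (2,5): δ = 78.11°  ·
  (2,6): δ = 33.23°  ✓
  (3,4): δ = 153.51°  ·
  (3,5): δ = 120.34°  ·
  (3,6): δ = 75.47°  ·
  (4,5): δ = 146.83°  ·
  (4,6): δ = 101.96°  ·
  (5,6): δ = 135.13°  ·
antipodal pairs: 8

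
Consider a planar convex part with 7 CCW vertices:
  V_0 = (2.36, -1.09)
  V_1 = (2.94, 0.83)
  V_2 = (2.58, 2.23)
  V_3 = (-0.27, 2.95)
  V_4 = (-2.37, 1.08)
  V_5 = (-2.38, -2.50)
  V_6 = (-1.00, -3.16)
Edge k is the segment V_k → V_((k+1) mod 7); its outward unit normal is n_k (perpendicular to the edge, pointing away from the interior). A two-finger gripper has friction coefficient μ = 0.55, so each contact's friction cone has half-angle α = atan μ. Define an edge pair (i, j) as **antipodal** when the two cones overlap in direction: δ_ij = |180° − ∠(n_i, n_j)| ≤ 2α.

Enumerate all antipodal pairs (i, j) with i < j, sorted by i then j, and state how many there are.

α = atan 0.55 = 28.81°;  2α = 57.62°
n_0 = (+0.9573, -0.2892)
n_1 = (+0.9685, +0.2490)
n_2 = (+0.2449, +0.9695)
n_3 = (-0.6650, +0.7468)
n_4 = (-1.0000, +0.0028)
n_5 = (-0.4315, -0.9021)
n_6 = (+0.5245, -0.8514)
  (0,1): δ = 148.77°  ·
  (0,2): δ = 87.37°  ·
  (0,3): δ = 31.51°  ✓
  (0,4): δ = 16.65°  ✓
  (0,5): δ = 81.25°  ·
  (0,6): δ = 138.44°  ·
  (1,2): δ = 118.60°  ·
  (1,3): δ = 62.74°  ·
  (1,4): δ = 14.58°  ✓
  (1,5): δ = 50.02°  ✓
  (1,6): δ = 107.22°  ·
  (2,3): δ = 124.14°  ·
  (2,4): δ = 75.98°  ·
  (2,5): δ = 11.38°  ✓
  (2,6): δ = 45.81°  ✓
  (3,4): δ = 131.84°  ·
  (3,5): δ = 67.24°  ·
  (3,6): δ = 10.05°  ✓
  (4,5): δ = 115.40°  ·
  (4,6): δ = 58.20°  ·
  (5,6): δ = 122.80°  ·
antipodal pairs: 7

count = 7; pairs: (0,3), (0,4), (1,4), (1,5), (2,5), (2,6), (3,6)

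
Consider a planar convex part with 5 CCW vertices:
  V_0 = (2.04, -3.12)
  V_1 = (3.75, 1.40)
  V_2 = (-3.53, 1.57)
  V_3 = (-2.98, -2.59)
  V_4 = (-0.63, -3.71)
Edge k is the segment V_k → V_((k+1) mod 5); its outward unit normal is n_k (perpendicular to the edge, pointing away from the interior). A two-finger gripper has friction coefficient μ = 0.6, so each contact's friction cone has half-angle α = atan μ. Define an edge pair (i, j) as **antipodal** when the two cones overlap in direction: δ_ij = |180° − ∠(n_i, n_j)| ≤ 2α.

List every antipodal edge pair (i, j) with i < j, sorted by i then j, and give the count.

α = atan 0.6 = 30.96°;  2α = 61.93°
n_0 = (+0.9353, -0.3538)
n_1 = (+0.0233, +0.9997)
n_2 = (-0.9914, -0.1311)
n_3 = (-0.4302, -0.9027)
n_4 = (+0.2158, -0.9764)
  (0,1): δ = 70.62°  ·
  (0,2): δ = 28.25°  ✓
  (0,3): δ = 85.24°  ·
  (0,4): δ = 123.18°  ·
  (1,2): δ = 81.13°  ·
  (1,3): δ = 24.14°  ✓
  (1,4): δ = 13.80°  ✓
  (2,3): δ = 123.01°  ·
  (2,4): δ = 85.07°  ·
  (3,4): δ = 142.06°  ·
antipodal pairs: 3

count = 3; pairs: (0,2), (1,3), (1,4)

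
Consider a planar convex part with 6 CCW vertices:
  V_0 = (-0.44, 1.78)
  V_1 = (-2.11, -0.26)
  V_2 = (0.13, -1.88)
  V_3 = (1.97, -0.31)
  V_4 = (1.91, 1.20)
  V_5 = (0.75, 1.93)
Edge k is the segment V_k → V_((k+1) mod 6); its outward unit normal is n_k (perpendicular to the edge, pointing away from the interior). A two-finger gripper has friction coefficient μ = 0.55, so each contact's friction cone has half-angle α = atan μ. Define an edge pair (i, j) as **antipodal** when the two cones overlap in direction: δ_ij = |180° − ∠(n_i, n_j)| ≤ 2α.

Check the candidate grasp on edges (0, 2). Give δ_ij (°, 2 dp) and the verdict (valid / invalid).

α = atan 0.55 = 28.81°;  2α = 57.62°
edge 0: e_0 = (-1.67, -2.04);  n_0 = (-0.7738, +0.6334)
edge 2: e_2 = (+1.84, +1.57);  n_2 = (+0.6491, -0.7607)
∠(n_0, n_2) = 169.78°
δ = |180° − 169.78°| = 10.22°
10.22° ≤ 2α = 57.62°  →  valid

δ = 10.22°, valid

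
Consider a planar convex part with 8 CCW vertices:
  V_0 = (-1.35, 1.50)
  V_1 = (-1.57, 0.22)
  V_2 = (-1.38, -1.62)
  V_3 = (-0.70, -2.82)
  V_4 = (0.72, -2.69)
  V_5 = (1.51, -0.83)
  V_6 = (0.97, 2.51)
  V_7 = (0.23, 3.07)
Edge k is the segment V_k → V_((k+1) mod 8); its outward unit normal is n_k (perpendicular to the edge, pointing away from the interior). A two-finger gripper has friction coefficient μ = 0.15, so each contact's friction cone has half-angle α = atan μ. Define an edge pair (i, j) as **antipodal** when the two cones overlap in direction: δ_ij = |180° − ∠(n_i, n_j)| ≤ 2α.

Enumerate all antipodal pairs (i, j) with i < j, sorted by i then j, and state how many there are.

count = 2; pairs: (0,4), (1,5)

α = atan 0.15 = 8.53°;  2α = 17.06°
n_0 = (-0.9855, +0.1694)
n_1 = (-0.9947, -0.1027)
n_2 = (-0.8700, -0.4930)
n_3 = (+0.0912, -0.9958)
n_4 = (+0.9204, -0.3909)
n_5 = (+0.9872, +0.1596)
n_6 = (+0.6034, +0.7974)
n_7 = (-0.7049, +0.7093)
  (0,1): δ = 164.35°  ·
  (0,2): δ = 140.71°  ·
  (0,3): δ = 75.02°  ·
  (0,4): δ = 13.26°  ✓
  (0,5): δ = 18.94°  ·
  (0,6): δ = 62.64°  ·
  (0,7): δ = 144.57°  ·
  (1,2): δ = 156.36°  ·
  (1,3): δ = 90.66°  ·
  (1,4): δ = 28.91°  ·
  (1,5): δ = 3.29°  ✓
  (1,6): δ = 46.99°  ·
  (1,7): δ = 128.92°  ·
  (2,3): δ = 114.31°  ·
  (2,4): δ = 52.55°  ·
  (2,5): δ = 20.35°  ·
  (2,6): δ = 23.34°  ·
  (2,7): δ = 105.28°  ·
  (3,4): δ = 118.24°  ·
  (3,5): δ = 86.05°  ·
  (3,6): δ = 42.35°  ·
  (3,7): δ = 39.59°  ·
  (4,5): δ = 147.80°  ·
  (4,6): δ = 104.10°  ·
  (4,7): δ = 22.17°  ·
  (5,6): δ = 136.30°  ·
  (5,7): δ = 54.37°  ·
  (6,7): δ = 98.07°  ·
antipodal pairs: 2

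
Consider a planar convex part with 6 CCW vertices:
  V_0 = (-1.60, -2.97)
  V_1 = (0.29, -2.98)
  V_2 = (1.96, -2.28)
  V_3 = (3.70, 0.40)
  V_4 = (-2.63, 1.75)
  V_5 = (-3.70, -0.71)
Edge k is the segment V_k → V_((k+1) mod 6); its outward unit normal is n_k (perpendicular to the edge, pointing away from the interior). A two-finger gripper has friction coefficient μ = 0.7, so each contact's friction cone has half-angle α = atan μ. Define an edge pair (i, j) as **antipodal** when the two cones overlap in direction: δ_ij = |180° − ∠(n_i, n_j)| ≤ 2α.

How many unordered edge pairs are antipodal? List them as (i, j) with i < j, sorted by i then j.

α = atan 0.7 = 34.99°;  2α = 69.98°
n_0 = (-0.0053, -1.0000)
n_1 = (+0.3866, -0.9223)
n_2 = (+0.8387, -0.5445)
n_3 = (+0.2086, +0.9780)
n_4 = (-0.9170, +0.3989)
n_5 = (-0.7326, -0.6807)
  (0,1): δ = 156.96°  ·
  (0,2): δ = 122.69°  ·
  (0,3): δ = 11.74°  ✓
  (0,4): δ = 66.80°  ✓
  (0,5): δ = 133.20°  ·
  (1,2): δ = 145.74°  ·
  (1,3): δ = 34.78°  ✓
  (1,4): δ = 43.75°  ✓
  (1,5): δ = 110.16°  ·
  (2,3): δ = 69.05°  ✓
  (2,4): δ = 9.49°  ✓
  (2,5): δ = 75.89°  ·
  (3,4): δ = 101.47°  ·
  (3,5): δ = 35.06°  ✓
  (4,5): δ = 113.59°  ·
antipodal pairs: 7

count = 7; pairs: (0,3), (0,4), (1,3), (1,4), (2,3), (2,4), (3,5)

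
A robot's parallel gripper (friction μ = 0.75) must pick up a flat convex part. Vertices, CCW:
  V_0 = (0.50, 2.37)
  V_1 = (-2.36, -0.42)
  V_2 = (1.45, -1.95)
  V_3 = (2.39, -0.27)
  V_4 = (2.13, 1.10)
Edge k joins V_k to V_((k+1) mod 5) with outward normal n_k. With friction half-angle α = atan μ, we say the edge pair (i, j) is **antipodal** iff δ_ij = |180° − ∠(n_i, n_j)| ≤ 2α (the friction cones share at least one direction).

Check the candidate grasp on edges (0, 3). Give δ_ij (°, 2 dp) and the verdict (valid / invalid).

δ = 56.46°, valid

α = atan 0.75 = 36.87°;  2α = 73.74°
edge 0: e_0 = (-2.86, -2.79);  n_0 = (-0.6983, +0.7158)
edge 3: e_3 = (-0.26, +1.37);  n_3 = (+0.9825, +0.1865)
∠(n_0, n_3) = 123.54°
δ = |180° − 123.54°| = 56.46°
56.46° ≤ 2α = 73.74°  →  valid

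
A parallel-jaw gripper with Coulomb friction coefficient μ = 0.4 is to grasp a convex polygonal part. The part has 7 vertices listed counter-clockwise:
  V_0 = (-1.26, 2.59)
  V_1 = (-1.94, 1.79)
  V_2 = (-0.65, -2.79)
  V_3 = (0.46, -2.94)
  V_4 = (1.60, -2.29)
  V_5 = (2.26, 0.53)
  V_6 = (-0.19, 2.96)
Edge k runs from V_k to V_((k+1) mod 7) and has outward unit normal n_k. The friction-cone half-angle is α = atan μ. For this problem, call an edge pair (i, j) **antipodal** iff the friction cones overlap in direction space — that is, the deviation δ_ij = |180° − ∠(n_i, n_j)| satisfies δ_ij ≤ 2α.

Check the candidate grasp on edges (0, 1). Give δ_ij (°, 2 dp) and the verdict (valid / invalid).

δ = 123.91°, invalid

α = atan 0.4 = 21.80°;  2α = 43.60°
edge 0: e_0 = (-0.68, -0.80);  n_0 = (-0.7619, +0.6476)
edge 1: e_1 = (+1.29, -4.58);  n_1 = (-0.9625, -0.2711)
∠(n_0, n_1) = 56.09°
δ = |180° − 56.09°| = 123.91°
123.91° > 2α = 43.60°  →  invalid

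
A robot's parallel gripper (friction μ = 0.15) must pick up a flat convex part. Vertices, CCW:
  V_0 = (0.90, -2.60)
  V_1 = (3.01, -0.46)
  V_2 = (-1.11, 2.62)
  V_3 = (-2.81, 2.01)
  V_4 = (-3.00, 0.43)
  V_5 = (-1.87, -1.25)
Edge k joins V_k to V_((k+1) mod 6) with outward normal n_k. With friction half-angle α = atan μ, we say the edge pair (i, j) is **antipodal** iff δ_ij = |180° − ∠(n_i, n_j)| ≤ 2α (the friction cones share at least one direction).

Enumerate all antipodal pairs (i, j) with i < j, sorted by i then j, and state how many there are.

α = atan 0.15 = 8.53°;  2α = 17.06°
n_0 = (+0.7121, -0.7021)
n_1 = (+0.5988, +0.8009)
n_2 = (-0.3377, +0.9412)
n_3 = (-0.9928, +0.1194)
n_4 = (-0.8298, -0.5581)
n_5 = (-0.4381, -0.8989)
  (0,1): δ = 82.19°  ·
  (0,2): δ = 25.67°  ·
  (0,3): δ = 37.74°  ·
  (0,4): δ = 78.52°  ·
  (0,5): δ = 108.61°  ·
  (1,2): δ = 123.48°  ·
  (1,3): δ = 60.08°  ·
  (1,4): δ = 19.29°  ·
  (1,5): δ = 10.80°  ✓
  (2,3): δ = 116.60°  ·
  (2,4): δ = 75.81°  ·
  (2,5): δ = 45.72°  ·
  (3,4): δ = 139.22°  ·
  (3,5): δ = 109.13°  ·
  (4,5): δ = 149.91°  ·
antipodal pairs: 1

count = 1; pairs: (1,5)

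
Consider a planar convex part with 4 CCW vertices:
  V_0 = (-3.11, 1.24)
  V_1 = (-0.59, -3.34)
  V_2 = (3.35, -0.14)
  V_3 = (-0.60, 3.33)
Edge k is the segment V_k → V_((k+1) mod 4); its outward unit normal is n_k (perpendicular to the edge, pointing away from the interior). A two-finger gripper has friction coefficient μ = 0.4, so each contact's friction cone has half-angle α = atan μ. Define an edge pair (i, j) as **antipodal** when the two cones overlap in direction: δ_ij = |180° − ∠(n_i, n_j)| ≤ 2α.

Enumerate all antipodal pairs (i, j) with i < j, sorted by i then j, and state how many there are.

α = atan 0.4 = 21.80°;  2α = 43.60°
n_0 = (-0.8761, -0.4821)
n_1 = (+0.6304, -0.7762)
n_2 = (+0.6600, +0.7513)
n_3 = (-0.6399, +0.7685)
  (0,1): δ = 79.74°  ·
  (0,2): δ = 19.88°  ✓
  (0,3): δ = 100.96°  ·
  (1,2): δ = 80.38°  ·
  (1,3): δ = 0.70°  ✓
  (2,3): δ = 98.92°  ·
antipodal pairs: 2

count = 2; pairs: (0,2), (1,3)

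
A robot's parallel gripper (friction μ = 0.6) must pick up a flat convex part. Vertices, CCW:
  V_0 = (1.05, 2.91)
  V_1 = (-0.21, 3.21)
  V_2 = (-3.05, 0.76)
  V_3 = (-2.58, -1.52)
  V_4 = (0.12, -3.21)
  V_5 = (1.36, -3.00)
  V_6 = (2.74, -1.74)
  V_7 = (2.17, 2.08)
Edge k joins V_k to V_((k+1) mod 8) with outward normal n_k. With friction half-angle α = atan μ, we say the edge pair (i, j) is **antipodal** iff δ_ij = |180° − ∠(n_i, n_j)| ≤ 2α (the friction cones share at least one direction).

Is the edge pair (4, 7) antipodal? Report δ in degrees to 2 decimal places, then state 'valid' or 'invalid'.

δ = 46.15°, valid

α = atan 0.6 = 30.96°;  2α = 61.93°
edge 4: e_4 = (+1.24, +0.21);  n_4 = (+0.1670, -0.9860)
edge 7: e_7 = (-1.12, +0.83);  n_7 = (+0.5954, +0.8034)
∠(n_4, n_7) = 133.85°
δ = |180° − 133.85°| = 46.15°
46.15° ≤ 2α = 61.93°  →  valid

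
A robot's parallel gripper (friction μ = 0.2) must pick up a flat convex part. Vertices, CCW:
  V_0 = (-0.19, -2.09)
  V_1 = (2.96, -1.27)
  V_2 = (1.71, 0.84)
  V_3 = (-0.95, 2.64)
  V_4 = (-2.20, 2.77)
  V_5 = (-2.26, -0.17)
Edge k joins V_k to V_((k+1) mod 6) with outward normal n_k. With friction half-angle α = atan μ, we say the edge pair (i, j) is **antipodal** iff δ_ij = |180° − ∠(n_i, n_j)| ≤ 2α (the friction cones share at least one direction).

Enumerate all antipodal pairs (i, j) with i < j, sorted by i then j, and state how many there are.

α = atan 0.2 = 11.31°;  2α = 22.62°
n_0 = (+0.2519, -0.9677)
n_1 = (+0.8604, +0.5097)
n_2 = (+0.5604, +0.8282)
n_3 = (+0.1034, +0.9946)
n_4 = (-0.9998, +0.0204)
n_5 = (-0.6800, -0.7332)
  (0,1): δ = 73.95°  ·
  (0,2): δ = 48.68°  ·
  (0,3): δ = 20.53°  ✓
  (0,4): δ = 74.24°  ·
  (0,5): δ = 122.56°  ·
  (1,2): δ = 154.73°  ·
  (1,3): δ = 126.58°  ·
  (1,4): δ = 31.81°  ·
  (1,5): δ = 16.51°  ✓
  (2,3): δ = 151.85°  ·
  (2,4): δ = 57.08°  ·
  (2,5): δ = 8.76°  ✓
  (3,4): δ = 85.23°  ·
  (3,5): δ = 36.91°  ·
  (4,5): δ = 131.68°  ·
antipodal pairs: 3

count = 3; pairs: (0,3), (1,5), (2,5)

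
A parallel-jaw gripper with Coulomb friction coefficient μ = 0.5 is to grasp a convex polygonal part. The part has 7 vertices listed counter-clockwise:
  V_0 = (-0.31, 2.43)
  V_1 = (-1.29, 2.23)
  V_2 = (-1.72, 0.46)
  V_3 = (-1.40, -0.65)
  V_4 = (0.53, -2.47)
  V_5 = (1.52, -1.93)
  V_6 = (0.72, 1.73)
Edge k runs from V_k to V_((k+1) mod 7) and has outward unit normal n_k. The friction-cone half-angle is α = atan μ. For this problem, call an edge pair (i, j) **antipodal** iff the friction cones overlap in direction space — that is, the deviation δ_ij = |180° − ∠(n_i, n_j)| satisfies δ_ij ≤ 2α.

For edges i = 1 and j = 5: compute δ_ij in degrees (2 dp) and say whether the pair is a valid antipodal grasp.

δ = 25.98°, valid

α = atan 0.5 = 26.57°;  2α = 53.13°
edge 1: e_1 = (-0.43, -1.77);  n_1 = (-0.9717, +0.2361)
edge 5: e_5 = (-0.80, +3.66);  n_5 = (+0.9769, +0.2135)
∠(n_1, n_5) = 154.02°
δ = |180° − 154.02°| = 25.98°
25.98° ≤ 2α = 53.13°  →  valid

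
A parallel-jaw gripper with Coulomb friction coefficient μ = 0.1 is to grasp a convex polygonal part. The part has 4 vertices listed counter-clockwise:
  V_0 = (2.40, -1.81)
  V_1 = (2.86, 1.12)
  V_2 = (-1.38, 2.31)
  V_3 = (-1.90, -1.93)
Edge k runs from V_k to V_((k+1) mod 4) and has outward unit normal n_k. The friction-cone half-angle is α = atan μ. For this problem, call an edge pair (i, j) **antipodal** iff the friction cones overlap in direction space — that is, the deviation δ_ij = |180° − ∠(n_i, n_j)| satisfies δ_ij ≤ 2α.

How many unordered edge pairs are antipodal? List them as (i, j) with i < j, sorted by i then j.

α = atan 0.1 = 5.71°;  2α = 11.42°
n_0 = (+0.9879, -0.1551)
n_1 = (+0.2702, +0.9628)
n_2 = (-0.9926, +0.1217)
n_3 = (+0.0279, -0.9996)
  (0,1): δ = 96.75°  ·
  (0,2): δ = 1.93°  ✓
  (0,3): δ = 100.52°  ·
  (1,2): δ = 81.31°  ·
  (1,3): δ = 17.28°  ·
  (2,3): δ = 81.41°  ·
antipodal pairs: 1

count = 1; pairs: (0,2)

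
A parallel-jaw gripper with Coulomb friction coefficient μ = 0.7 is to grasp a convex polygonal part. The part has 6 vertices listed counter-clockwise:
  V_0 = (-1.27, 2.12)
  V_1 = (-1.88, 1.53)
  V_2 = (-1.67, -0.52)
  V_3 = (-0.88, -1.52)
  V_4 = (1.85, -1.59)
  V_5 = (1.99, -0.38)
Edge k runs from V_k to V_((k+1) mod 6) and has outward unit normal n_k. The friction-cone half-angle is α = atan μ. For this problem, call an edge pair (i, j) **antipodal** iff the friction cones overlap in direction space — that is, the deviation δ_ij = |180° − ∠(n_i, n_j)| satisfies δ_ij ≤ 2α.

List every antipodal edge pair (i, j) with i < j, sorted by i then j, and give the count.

count = 7; pairs: (0,3), (0,4), (1,4), (1,5), (2,4), (2,5), (3,5)

α = atan 0.7 = 34.99°;  2α = 69.98°
n_0 = (-0.6952, +0.7188)
n_1 = (-0.9948, -0.1019)
n_2 = (-0.7847, -0.6199)
n_3 = (-0.0256, -0.9997)
n_4 = (+0.9934, -0.1149)
n_5 = (+0.6085, +0.7935)
  (0,1): δ = 128.20°  ·
  (0,2): δ = 95.74°  ·
  (0,3): δ = 45.51°  ✓
  (0,4): δ = 39.35°  ✓
  (0,5): δ = 98.47°  ·
  (1,2): δ = 147.54°  ·
  (1,3): δ = 97.32°  ·
  (1,4): δ = 12.45°  ✓
  (1,5): δ = 46.67°  ✓
  (2,3): δ = 129.78°  ·
  (2,4): δ = 44.91°  ✓
  (2,5): δ = 14.21°  ✓
  (3,4): δ = 95.13°  ·
  (3,5): δ = 36.01°  ✓
  (4,5): δ = 120.88°  ·
antipodal pairs: 7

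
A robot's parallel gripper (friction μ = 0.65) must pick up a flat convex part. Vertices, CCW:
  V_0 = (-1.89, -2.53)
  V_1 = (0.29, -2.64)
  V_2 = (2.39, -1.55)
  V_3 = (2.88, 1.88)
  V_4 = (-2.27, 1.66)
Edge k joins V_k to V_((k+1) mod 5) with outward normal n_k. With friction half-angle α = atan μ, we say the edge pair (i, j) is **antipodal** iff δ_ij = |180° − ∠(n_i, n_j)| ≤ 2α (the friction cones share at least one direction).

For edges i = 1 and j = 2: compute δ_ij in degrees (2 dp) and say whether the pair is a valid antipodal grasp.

δ = 125.56°, invalid

α = atan 0.65 = 33.02°;  2α = 66.05°
edge 1: e_1 = (+2.10, +1.09);  n_1 = (+0.4607, -0.8876)
edge 2: e_2 = (+0.49, +3.43);  n_2 = (+0.9899, -0.1414)
∠(n_1, n_2) = 54.44°
δ = |180° − 54.44°| = 125.56°
125.56° > 2α = 66.05°  →  invalid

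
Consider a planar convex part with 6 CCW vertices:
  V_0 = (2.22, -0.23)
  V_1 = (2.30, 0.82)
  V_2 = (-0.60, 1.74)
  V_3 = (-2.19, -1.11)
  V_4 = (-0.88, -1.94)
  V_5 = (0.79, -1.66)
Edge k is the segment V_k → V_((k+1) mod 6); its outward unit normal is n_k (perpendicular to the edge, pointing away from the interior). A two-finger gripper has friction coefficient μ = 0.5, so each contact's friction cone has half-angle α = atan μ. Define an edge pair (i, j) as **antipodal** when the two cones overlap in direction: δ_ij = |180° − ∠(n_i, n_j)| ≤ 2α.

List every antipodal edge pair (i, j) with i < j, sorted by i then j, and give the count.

count = 5; pairs: (0,2), (1,3), (1,4), (2,4), (2,5)

α = atan 0.5 = 26.57°;  2α = 53.13°
n_0 = (+0.9971, -0.0760)
n_1 = (+0.3024, +0.9532)
n_2 = (-0.8733, +0.4872)
n_3 = (-0.5352, -0.8447)
n_4 = (+0.1654, -0.9862)
n_5 = (+0.7071, -0.7071)
  (0,1): δ = 103.24°  ·
  (0,2): δ = 24.80°  ✓
  (0,3): δ = 62.00°  ·
  (0,4): δ = 103.87°  ·
  (0,5): δ = 139.36°  ·
  (1,2): δ = 101.56°  ·
  (1,3): δ = 14.76°  ✓
  (1,4): δ = 27.12°  ✓
  (1,5): δ = 62.60°  ·
  (2,3): δ = 93.20°  ·
  (2,4): δ = 51.33°  ✓
  (2,5): δ = 15.84°  ✓
  (3,4): δ = 138.12°  ·
  (3,5): δ = 102.64°  ·
  (4,5): δ = 144.52°  ·
antipodal pairs: 5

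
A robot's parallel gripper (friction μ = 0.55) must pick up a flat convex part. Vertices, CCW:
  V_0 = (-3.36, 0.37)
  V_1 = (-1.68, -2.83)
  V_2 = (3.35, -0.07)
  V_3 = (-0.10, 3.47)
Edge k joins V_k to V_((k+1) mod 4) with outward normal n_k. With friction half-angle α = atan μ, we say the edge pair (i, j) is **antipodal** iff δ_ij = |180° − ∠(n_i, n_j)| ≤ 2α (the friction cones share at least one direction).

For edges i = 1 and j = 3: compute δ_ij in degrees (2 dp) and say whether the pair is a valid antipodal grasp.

δ = 14.80°, valid

α = atan 0.55 = 28.81°;  2α = 57.62°
edge 1: e_1 = (+5.03, +2.76);  n_1 = (+0.4810, -0.8767)
edge 3: e_3 = (-3.26, -3.10);  n_3 = (-0.6891, +0.7247)
∠(n_1, n_3) = 165.20°
δ = |180° − 165.20°| = 14.80°
14.80° ≤ 2α = 57.62°  →  valid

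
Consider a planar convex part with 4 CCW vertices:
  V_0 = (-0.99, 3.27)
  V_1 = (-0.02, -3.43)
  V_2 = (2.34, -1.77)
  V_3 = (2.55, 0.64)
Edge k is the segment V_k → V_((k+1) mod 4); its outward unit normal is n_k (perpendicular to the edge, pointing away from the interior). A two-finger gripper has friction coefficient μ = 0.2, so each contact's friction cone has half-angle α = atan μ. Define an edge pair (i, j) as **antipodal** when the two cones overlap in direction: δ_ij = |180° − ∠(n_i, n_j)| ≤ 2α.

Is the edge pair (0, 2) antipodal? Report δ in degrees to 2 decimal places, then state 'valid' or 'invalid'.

α = atan 0.2 = 11.31°;  2α = 22.62°
edge 0: e_0 = (+0.97, -6.70);  n_0 = (-0.9897, -0.1433)
edge 2: e_2 = (+0.21, +2.41);  n_2 = (+0.9962, -0.0868)
∠(n_0, n_2) = 166.78°
δ = |180° − 166.78°| = 13.22°
13.22° ≤ 2α = 22.62°  →  valid

δ = 13.22°, valid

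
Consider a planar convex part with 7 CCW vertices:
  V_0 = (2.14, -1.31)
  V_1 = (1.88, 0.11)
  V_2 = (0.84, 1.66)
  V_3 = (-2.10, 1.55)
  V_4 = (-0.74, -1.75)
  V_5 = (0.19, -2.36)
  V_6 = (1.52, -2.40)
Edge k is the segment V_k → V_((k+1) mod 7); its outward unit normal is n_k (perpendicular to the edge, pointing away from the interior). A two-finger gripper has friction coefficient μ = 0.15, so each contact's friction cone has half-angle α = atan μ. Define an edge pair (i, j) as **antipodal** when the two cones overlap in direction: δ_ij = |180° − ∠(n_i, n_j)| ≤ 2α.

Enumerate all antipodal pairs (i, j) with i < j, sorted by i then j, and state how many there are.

α = atan 0.15 = 8.53°;  2α = 17.06°
n_0 = (+0.9836, +0.1801)
n_1 = (+0.8304, +0.5572)
n_2 = (-0.0374, +0.9993)
n_3 = (-0.9246, -0.3810)
n_4 = (-0.5485, -0.8362)
n_5 = (-0.0301, -0.9995)
n_6 = (+0.8692, -0.4944)
  (0,1): δ = 156.52°  ·
  (0,2): δ = 98.23°  ·
  (0,3): δ = 12.02°  ✓
  (0,4): δ = 46.36°  ·
  (0,5): δ = 77.90°  ·
  (0,6): δ = 139.99°  ·
  (1,2): δ = 121.72°  ·
  (1,3): δ = 11.46°  ✓
  (1,4): δ = 22.88°  ·
  (1,5): δ = 54.42°  ·
  (1,6): δ = 116.51°  ·
  (2,3): δ = 69.75°  ·
  (2,4): δ = 35.40°  ·
  (2,5): δ = 3.87°  ✓
  (2,6): δ = 58.23°  ·
  (3,4): δ = 145.66°  ·
  (3,5): δ = 114.12°  ·
  (3,6): δ = 52.03°  ·
  (4,5): δ = 148.46°  ·
  (4,6): δ = 86.37°  ·
  (5,6): δ = 117.91°  ·
antipodal pairs: 3

count = 3; pairs: (0,3), (1,3), (2,5)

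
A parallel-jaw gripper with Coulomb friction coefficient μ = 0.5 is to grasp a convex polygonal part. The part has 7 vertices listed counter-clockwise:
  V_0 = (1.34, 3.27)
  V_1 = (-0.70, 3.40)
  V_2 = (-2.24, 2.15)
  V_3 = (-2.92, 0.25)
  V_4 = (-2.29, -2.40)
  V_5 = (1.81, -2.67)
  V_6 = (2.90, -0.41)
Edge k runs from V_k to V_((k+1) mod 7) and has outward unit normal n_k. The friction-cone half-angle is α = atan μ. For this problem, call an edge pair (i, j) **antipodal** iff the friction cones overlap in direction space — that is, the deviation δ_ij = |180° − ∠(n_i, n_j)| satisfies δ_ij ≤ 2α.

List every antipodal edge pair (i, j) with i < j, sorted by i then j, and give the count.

count = 7; pairs: (0,4), (1,4), (1,5), (2,5), (2,6), (3,5), (3,6)

α = atan 0.5 = 26.57°;  2α = 53.13°
n_0 = (+0.0636, +0.9980)
n_1 = (-0.6302, +0.7764)
n_2 = (-0.9415, +0.3370)
n_3 = (-0.9729, -0.2313)
n_4 = (-0.0657, -0.9978)
n_5 = (+0.9007, -0.4344)
n_6 = (+0.9207, +0.3903)
  (0,1): δ = 137.29°  ·
  (0,2): δ = 106.05°  ·
  (0,3): δ = 72.98°  ·
  (0,4): δ = 0.12°  ✓
  (0,5): δ = 67.90°  ·
  (0,6): δ = 116.62°  ·
  (1,2): δ = 148.76°  ·
  (1,3): δ = 115.69°  ·
  (1,4): δ = 42.83°  ✓
  (1,5): δ = 25.19°  ✓
  (1,6): δ = 73.91°  ·
  (2,3): δ = 146.93°  ·
  (2,4): δ = 74.08°  ·
  (2,5): δ = 6.06°  ✓
  (2,6): δ = 42.66°  ✓
  (3,4): δ = 107.14°  ·
  (3,5): δ = 39.12°  ✓
  (3,6): δ = 9.60°  ✓
  (4,5): δ = 111.98°  ·
  (4,6): δ = 63.26°  ·
  (5,6): δ = 131.28°  ·
antipodal pairs: 7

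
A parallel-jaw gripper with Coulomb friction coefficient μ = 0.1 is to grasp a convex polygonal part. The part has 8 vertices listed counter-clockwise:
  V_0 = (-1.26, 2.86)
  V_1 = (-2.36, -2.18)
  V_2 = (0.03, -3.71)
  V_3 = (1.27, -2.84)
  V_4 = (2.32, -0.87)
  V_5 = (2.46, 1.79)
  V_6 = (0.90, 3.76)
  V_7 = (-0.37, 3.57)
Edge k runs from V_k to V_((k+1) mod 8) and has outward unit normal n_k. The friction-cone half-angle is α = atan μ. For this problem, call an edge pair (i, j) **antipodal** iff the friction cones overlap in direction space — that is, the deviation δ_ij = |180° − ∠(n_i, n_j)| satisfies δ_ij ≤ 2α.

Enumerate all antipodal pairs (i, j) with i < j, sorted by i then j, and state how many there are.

count = 2; pairs: (0,4), (2,7)

α = atan 0.1 = 5.71°;  2α = 11.42°
n_0 = (-0.9770, +0.2132)
n_1 = (-0.5392, -0.8422)
n_2 = (+0.5743, -0.8186)
n_3 = (+0.8825, -0.4704)
n_4 = (+0.9986, -0.0526)
n_5 = (+0.7840, +0.6208)
n_6 = (-0.1480, +0.9890)
n_7 = (-0.6236, +0.7817)
  (0,1): δ = 110.31°  ·
  (0,2): δ = 42.63°  ·
  (0,3): δ = 15.75°  ·
  (0,4): δ = 9.30°  ✓
  (0,5): δ = 50.69°  ·
  (0,6): δ = 110.82°  ·
  (0,7): δ = 140.89°  ·
  (1,2): δ = 112.32°  ·
  (1,3): δ = 85.43°  ·
  (1,4): δ = 60.39°  ·
  (1,5): δ = 19.00°  ·
  (1,6): δ = 41.13°  ·
  (1,7): δ = 71.21°  ·
  (2,3): δ = 153.11°  ·
  (2,4): δ = 128.07°  ·
  (2,5): δ = 86.68°  ·
  (2,6): δ = 26.55°  ·
  (2,7): δ = 3.53°  ✓
  (3,4): δ = 154.96°  ·
  (3,5): δ = 113.57°  ·
  (3,6): δ = 53.43°  ·
  (3,7): δ = 23.36°  ·
  (4,5): δ = 138.61°  ·
  (4,6): δ = 78.48°  ·
  (4,7): δ = 48.41°  ·
  (5,6): δ = 119.87°  ·
  (5,7): δ = 89.79°  ·
  (6,7): δ = 149.93°  ·
antipodal pairs: 2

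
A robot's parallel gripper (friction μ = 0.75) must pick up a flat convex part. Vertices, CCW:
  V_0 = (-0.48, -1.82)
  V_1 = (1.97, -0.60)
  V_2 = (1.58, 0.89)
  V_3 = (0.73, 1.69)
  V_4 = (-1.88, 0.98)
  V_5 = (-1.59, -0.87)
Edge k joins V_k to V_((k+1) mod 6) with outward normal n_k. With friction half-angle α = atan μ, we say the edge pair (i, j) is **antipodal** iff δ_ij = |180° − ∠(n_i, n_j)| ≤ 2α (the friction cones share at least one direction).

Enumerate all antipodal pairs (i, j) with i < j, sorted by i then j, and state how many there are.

α = atan 0.75 = 36.87°;  2α = 73.74°
n_0 = (+0.4458, -0.8952)
n_1 = (+0.9674, +0.2532)
n_2 = (+0.6854, +0.7282)
n_3 = (-0.2625, +0.9649)
n_4 = (-0.9879, -0.1549)
n_5 = (-0.6502, -0.7597)
  (0,1): δ = 101.80°  ·
  (0,2): δ = 69.74°  ✓
  (0,3): δ = 11.25°  ✓
  (0,4): δ = 72.44°  ✓
  (0,5): δ = 112.97°  ·
  (1,2): δ = 147.93°  ·
  (1,3): δ = 89.45°  ·
  (1,4): δ = 5.76°  ✓
  (1,5): δ = 34.77°  ✓
  (2,3): δ = 121.52°  ·
  (2,4): δ = 37.83°  ✓
  (2,5): δ = 2.71°  ✓
  (3,4): δ = 96.31°  ·
  (3,5): δ = 55.78°  ✓
  (4,5): δ = 139.47°  ·
antipodal pairs: 8

count = 8; pairs: (0,2), (0,3), (0,4), (1,4), (1,5), (2,4), (2,5), (3,5)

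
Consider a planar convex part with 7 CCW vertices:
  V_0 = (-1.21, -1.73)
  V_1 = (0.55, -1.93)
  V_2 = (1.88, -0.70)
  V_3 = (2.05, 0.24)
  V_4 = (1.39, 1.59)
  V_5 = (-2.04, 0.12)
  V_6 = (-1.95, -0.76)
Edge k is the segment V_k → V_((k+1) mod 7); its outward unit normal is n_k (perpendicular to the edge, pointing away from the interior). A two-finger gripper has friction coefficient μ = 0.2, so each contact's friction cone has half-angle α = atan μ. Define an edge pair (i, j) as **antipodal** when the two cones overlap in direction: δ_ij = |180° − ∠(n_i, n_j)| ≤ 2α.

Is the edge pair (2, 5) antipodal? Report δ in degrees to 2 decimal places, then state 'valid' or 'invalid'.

δ = 16.09°, valid

α = atan 0.2 = 11.31°;  2α = 22.62°
edge 2: e_2 = (+0.17, +0.94);  n_2 = (+0.9840, -0.1780)
edge 5: e_5 = (+0.09, -0.88);  n_5 = (-0.9948, -0.1017)
∠(n_2, n_5) = 163.91°
δ = |180° − 163.91°| = 16.09°
16.09° ≤ 2α = 22.62°  →  valid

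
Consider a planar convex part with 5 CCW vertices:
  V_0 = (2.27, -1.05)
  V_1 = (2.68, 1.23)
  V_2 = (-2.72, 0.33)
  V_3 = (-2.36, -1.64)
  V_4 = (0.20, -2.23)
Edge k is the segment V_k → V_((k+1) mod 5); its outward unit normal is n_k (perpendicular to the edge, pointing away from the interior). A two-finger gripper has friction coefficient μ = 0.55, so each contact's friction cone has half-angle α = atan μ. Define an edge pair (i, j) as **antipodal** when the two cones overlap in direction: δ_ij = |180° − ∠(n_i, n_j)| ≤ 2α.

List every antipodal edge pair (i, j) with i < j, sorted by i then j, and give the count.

α = atan 0.55 = 28.81°;  2α = 57.62°
n_0 = (+0.9842, -0.1770)
n_1 = (-0.1644, +0.9864)
n_2 = (-0.9837, -0.1798)
n_3 = (-0.2246, -0.9745)
n_4 = (+0.4952, -0.8688)
  (0,1): δ = 70.34°  ·
  (0,2): δ = 20.55°  ✓
  (0,3): δ = 87.22°  ·
  (0,4): δ = 129.88°  ·
  (1,2): δ = 89.11°  ·
  (1,3): δ = 22.44°  ✓
  (1,4): δ = 20.22°  ✓
  (2,3): δ = 113.33°  ·
  (2,4): δ = 70.67°  ·
  (3,4): δ = 137.34°  ·
antipodal pairs: 3

count = 3; pairs: (0,2), (1,3), (1,4)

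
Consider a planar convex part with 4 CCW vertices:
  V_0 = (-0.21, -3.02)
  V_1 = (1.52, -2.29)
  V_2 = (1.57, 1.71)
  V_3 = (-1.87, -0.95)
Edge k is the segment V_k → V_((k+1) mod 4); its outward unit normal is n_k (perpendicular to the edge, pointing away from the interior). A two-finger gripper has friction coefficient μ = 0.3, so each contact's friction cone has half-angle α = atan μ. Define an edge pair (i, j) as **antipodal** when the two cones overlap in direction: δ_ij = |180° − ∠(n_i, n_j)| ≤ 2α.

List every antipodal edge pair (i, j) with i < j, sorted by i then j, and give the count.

count = 1; pairs: (0,2)

α = atan 0.3 = 16.70°;  2α = 33.40°
n_0 = (+0.3888, -0.9213)
n_1 = (+0.9999, -0.0125)
n_2 = (-0.6117, +0.7911)
n_3 = (-0.7801, -0.6256)
  (0,1): δ = 113.59°  ·
  (0,2): δ = 14.84°  ✓
  (0,3): δ = 105.85°  ·
  (1,2): δ = 51.57°  ·
  (1,3): δ = 39.44°  ·
  (2,3): δ = 88.99°  ·
antipodal pairs: 1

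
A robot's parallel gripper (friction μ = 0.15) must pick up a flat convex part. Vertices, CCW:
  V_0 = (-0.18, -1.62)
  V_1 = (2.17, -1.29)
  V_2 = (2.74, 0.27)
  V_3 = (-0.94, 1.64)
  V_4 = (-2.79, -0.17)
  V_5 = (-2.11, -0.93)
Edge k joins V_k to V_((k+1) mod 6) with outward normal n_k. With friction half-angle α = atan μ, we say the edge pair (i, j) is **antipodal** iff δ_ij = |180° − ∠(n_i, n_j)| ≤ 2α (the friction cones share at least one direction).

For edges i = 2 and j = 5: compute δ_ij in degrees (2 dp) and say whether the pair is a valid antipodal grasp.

α = atan 0.15 = 8.53°;  2α = 17.06°
edge 2: e_2 = (-3.68, +1.37);  n_2 = (+0.3489, +0.9372)
edge 5: e_5 = (+1.93, -0.69);  n_5 = (-0.3366, -0.9416)
∠(n_2, n_5) = 179.25°
δ = |180° − 179.25°| = 0.75°
0.75° ≤ 2α = 17.06°  →  valid

δ = 0.75°, valid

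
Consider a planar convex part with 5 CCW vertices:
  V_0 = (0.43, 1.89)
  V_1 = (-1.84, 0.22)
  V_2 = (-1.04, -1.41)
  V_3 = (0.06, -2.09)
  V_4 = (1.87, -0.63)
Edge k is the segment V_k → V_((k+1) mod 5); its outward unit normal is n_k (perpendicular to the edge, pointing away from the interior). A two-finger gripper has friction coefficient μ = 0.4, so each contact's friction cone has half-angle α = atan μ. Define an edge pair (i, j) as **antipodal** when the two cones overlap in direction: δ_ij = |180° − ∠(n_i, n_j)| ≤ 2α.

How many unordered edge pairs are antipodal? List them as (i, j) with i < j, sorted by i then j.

count = 3; pairs: (0,3), (1,4), (2,4)

α = atan 0.4 = 21.80°;  2α = 43.60°
n_0 = (-0.5926, +0.8055)
n_1 = (-0.8977, -0.4406)
n_2 = (-0.5258, -0.8506)
n_3 = (+0.6278, -0.7783)
n_4 = (+0.8682, +0.4961)
  (0,1): δ = 100.20°  ·
  (0,2): δ = 68.06°  ·
  (0,3): δ = 2.55°  ✓
  (0,4): δ = 83.40°  ·
  (1,2): δ = 147.87°  ·
  (1,3): δ = 77.25°  ·
  (1,4): δ = 3.60°  ✓
  (2,3): δ = 109.39°  ·
  (2,4): δ = 28.53°  ✓
  (3,4): δ = 99.15°  ·
antipodal pairs: 3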